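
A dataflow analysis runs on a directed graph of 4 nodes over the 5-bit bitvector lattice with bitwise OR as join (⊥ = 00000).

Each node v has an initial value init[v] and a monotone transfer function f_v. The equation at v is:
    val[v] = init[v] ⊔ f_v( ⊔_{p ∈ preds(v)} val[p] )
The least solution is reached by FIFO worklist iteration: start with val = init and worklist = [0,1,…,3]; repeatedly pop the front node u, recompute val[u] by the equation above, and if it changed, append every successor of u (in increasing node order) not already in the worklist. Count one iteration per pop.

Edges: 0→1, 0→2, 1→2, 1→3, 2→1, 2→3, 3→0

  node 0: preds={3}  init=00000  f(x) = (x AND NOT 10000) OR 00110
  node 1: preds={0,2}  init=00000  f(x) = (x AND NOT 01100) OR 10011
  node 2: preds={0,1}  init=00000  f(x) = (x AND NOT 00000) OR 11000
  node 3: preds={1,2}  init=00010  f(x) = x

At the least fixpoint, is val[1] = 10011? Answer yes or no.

yes

Trace (8 dequeues):
  [1] u=0 | in 00010 | out 00110 | prev 00000 | push {}
  [2] u=1 | in 00110 | out 10011 | prev 00000 | push {}
  [3] u=2 | in 10111 | out 11111 | prev 00000 | push {1}
  [4] u=3 | in 11111 | out 11111 | prev 00010 | push {0}
  [5] u=1 | in 11111 | out 10011 | ==
  [6] u=0 | in 11111 | out 01111 | prev 00110 | push {1,2}
  [7] u=1 | in 11111 | out 10011 | ==
  [8] u=2 | in 11111 | out 11111 | ==

Converged values:
  [0] 01111
  [1] 10011
  [2] 11111
  [3] 11111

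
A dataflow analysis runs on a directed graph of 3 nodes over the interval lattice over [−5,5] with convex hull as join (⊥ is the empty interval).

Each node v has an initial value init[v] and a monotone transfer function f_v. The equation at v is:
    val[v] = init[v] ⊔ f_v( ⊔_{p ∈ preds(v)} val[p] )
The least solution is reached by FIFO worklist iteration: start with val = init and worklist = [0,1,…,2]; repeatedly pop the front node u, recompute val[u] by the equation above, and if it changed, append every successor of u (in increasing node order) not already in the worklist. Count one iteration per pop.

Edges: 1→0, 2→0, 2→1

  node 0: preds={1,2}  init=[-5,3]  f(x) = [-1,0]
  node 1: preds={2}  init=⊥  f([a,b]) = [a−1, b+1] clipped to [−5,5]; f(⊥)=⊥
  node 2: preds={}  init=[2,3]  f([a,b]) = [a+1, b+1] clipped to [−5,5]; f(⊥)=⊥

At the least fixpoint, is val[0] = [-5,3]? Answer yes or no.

yes

Trace (4 dequeues):
  [1] u=0 | in [2,3] | out [-5,3] | ==
  [2] u=1 | in [2,3] | out [1,4] | prev ⊥ | push {0}
  [3] u=2 | in ⊥ | out [2,3] | ==
  [4] u=0 | in [1,4] | out [-5,3] | ==

Converged values:
  [0] [-5,3]
  [1] [1,4]
  [2] [2,3]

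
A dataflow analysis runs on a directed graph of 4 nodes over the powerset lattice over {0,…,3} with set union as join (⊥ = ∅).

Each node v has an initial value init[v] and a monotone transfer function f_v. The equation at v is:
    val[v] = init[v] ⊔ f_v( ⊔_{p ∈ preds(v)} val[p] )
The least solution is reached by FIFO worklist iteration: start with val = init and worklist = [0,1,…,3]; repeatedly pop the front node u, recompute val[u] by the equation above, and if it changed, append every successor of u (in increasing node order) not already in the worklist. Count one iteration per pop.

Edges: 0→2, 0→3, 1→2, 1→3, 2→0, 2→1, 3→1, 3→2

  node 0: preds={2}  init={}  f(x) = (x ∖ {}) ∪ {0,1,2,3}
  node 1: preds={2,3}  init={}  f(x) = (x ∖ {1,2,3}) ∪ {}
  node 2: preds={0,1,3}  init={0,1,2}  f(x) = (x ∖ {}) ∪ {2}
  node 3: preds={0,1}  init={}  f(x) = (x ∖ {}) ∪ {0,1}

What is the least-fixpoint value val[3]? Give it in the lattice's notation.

Iteration log — 7 steps:
  step 1. node 0  ⊔preds={0,1,2}  new={0,1,2,3}  old={}  +wl: 
  step 2. node 1  ⊔preds={0,1,2}  new={0}  old={}  +wl: 
  step 3. node 2  ⊔preds={0,1,2,3}  new={0,1,2,3}  old={0,1,2}  +wl: 0,1
  step 4. node 3  ⊔preds={0,1,2,3}  new={0,1,2,3}  old={}  +wl: 2
  step 5. node 0  ⊔preds={0,1,2,3}  new={0,1,2,3}  stable
  step 6. node 1  ⊔preds={0,1,2,3}  new={0}  stable
  step 7. node 2  ⊔preds={0,1,2,3}  new={0,1,2,3}  stable

Least fixpoint reached:
  node 0: {0,1,2,3}
  node 1: {0}
  node 2: {0,1,2,3}
  node 3: {0,1,2,3}

{0,1,2,3}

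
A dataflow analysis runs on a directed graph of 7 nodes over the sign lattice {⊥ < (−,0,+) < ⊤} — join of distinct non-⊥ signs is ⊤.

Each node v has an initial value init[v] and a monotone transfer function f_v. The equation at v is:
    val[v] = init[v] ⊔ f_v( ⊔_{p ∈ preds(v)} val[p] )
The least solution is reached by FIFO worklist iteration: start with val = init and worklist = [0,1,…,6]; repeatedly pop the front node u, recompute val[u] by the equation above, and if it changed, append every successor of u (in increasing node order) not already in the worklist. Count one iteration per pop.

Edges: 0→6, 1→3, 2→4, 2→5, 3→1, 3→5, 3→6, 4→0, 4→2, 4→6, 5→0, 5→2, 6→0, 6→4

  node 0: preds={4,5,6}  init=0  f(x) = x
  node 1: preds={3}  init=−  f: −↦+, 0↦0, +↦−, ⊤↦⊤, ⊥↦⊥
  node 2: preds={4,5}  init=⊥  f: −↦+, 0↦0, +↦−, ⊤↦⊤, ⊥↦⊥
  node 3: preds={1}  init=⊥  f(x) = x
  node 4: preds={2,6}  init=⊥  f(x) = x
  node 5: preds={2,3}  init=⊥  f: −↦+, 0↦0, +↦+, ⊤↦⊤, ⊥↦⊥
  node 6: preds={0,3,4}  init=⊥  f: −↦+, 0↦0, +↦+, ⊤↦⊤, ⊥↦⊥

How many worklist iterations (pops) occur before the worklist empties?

19

Trace (19 dequeues):
  [1] u=0 | in ⊥ | out 0 | ==
  [2] u=1 | in ⊥ | out − | ==
  [3] u=2 | in ⊥ | out ⊥ | ==
  [4] u=3 | in − | out − | prev ⊥ | push {1}
  [5] u=4 | in ⊥ | out ⊥ | ==
  [6] u=5 | in − | out + | prev ⊥ | push {0,2}
  [7] u=6 | in ⊤ | out ⊤ | prev ⊥ | push {4}
  [8] u=1 | in − | out ⊤ | prev − | push {3}
  [9] u=0 | in ⊤ | out ⊤ | prev 0 | push {6}
  [10] u=2 | in + | out − | prev ⊥ | push {5}
  [11] u=4 | in ⊤ | out ⊤ | prev ⊥ | push {0,2}
  [12] u=3 | in ⊤ | out ⊤ | prev − | push {1}
  [13] u=6 | in ⊤ | out ⊤ | ==
  [14] u=5 | in ⊤ | out ⊤ | prev + | push {}
  [15] u=0 | in ⊤ | out ⊤ | ==
  [16] u=2 | in ⊤ | out ⊤ | prev − | push {4,5}
  [17] u=1 | in ⊤ | out ⊤ | ==
  [18] u=4 | in ⊤ | out ⊤ | ==
  [19] u=5 | in ⊤ | out ⊤ | ==

Converged values:
  [0] ⊤
  [1] ⊤
  [2] ⊤
  [3] ⊤
  [4] ⊤
  [5] ⊤
  [6] ⊤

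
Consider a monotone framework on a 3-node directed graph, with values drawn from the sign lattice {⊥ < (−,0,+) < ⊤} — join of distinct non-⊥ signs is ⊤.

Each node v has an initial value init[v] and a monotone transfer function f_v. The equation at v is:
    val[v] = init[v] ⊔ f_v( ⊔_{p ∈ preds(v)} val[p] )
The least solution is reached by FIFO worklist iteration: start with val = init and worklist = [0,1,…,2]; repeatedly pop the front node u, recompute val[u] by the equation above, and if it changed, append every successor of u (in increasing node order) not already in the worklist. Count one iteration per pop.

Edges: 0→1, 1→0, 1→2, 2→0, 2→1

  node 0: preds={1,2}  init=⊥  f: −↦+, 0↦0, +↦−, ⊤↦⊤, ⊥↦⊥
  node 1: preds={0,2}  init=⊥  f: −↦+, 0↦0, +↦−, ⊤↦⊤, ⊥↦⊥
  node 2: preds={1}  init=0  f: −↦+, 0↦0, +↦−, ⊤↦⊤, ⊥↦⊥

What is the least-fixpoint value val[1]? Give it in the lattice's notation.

Iteration log — 4 steps:
  step 1. node 0  ⊔preds=0  new=0  old=⊥  +wl: 
  step 2. node 1  ⊔preds=0  new=0  old=⊥  +wl: 0
  step 3. node 2  ⊔preds=0  new=0  stable
  step 4. node 0  ⊔preds=0  new=0  stable

Least fixpoint reached:
  node 0: 0
  node 1: 0
  node 2: 0

0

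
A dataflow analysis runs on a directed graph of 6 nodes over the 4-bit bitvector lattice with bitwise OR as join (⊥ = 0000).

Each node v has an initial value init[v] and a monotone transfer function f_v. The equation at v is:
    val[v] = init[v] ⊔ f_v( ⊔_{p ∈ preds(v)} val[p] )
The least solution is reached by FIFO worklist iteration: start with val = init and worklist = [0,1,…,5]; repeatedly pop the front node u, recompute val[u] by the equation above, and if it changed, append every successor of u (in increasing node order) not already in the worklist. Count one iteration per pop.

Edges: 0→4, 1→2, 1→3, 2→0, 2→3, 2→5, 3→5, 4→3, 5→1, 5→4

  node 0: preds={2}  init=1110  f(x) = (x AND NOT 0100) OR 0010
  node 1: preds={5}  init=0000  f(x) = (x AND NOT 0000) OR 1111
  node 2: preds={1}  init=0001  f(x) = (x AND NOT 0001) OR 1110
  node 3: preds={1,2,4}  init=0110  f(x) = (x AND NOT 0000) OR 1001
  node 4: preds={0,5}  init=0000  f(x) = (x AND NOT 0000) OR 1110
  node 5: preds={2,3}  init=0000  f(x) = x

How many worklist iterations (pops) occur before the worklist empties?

10

Trace (10 dequeues):
  [1] u=0 | in 0001 | out 1111 | prev 1110 | push {}
  [2] u=1 | in 0000 | out 1111 | prev 0000 | push {}
  [3] u=2 | in 1111 | out 1111 | prev 0001 | push {0}
  [4] u=3 | in 1111 | out 1111 | prev 0110 | push {}
  [5] u=4 | in 1111 | out 1111 | prev 0000 | push {3}
  [6] u=5 | in 1111 | out 1111 | prev 0000 | push {1,4}
  [7] u=0 | in 1111 | out 1111 | ==
  [8] u=3 | in 1111 | out 1111 | ==
  [9] u=1 | in 1111 | out 1111 | ==
  [10] u=4 | in 1111 | out 1111 | ==

Converged values:
  [0] 1111
  [1] 1111
  [2] 1111
  [3] 1111
  [4] 1111
  [5] 1111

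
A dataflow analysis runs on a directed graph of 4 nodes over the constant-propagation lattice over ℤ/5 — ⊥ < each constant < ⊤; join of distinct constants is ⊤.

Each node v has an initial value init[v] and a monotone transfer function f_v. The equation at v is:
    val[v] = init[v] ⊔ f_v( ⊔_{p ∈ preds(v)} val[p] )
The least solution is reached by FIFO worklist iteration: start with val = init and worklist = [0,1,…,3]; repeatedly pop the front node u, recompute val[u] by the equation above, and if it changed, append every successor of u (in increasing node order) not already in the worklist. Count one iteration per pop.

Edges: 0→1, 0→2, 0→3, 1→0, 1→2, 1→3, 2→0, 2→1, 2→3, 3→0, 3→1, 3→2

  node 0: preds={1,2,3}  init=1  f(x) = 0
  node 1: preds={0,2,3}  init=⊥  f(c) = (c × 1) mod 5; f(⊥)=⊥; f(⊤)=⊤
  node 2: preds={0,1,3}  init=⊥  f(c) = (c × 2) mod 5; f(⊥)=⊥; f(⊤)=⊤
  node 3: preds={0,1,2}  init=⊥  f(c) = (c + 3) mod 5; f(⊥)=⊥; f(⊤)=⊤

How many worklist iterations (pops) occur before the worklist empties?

Iteration log — 7 steps:
  step 1. node 0  ⊔preds=⊥  new=⊤  old=1  +wl: 
  step 2. node 1  ⊔preds=⊤  new=⊤  old=⊥  +wl: 0
  step 3. node 2  ⊔preds=⊤  new=⊤  old=⊥  +wl: 1
  step 4. node 3  ⊔preds=⊤  new=⊤  old=⊥  +wl: 2
  step 5. node 0  ⊔preds=⊤  new=⊤  stable
  step 6. node 1  ⊔preds=⊤  new=⊤  stable
  step 7. node 2  ⊔preds=⊤  new=⊤  stable

Least fixpoint reached:
  node 0: ⊤
  node 1: ⊤
  node 2: ⊤
  node 3: ⊤

7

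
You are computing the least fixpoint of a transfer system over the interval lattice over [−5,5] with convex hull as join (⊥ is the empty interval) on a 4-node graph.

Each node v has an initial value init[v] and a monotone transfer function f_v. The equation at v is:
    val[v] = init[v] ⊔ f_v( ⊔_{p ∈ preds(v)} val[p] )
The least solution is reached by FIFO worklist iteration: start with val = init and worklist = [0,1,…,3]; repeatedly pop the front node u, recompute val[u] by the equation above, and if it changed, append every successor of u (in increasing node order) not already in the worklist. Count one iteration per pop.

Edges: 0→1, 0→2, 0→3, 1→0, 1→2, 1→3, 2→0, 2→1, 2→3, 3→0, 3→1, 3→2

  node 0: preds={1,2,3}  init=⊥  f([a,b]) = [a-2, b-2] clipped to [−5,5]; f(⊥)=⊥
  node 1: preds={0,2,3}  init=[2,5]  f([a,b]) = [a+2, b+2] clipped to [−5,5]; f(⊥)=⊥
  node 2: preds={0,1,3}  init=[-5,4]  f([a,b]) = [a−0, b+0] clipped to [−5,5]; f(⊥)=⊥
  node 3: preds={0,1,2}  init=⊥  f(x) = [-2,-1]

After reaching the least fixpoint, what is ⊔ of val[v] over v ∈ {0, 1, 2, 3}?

Trace (7 dequeues):
  [1] u=0 | in [-5,5] | out [-5,3] | prev ⊥ | push {}
  [2] u=1 | in [-5,4] | out [-3,5] | prev [2,5] | push {0}
  [3] u=2 | in [-5,5] | out [-5,5] | prev [-5,4] | push {1}
  [4] u=3 | in [-5,5] | out [-2,-1] | prev ⊥ | push {2}
  [5] u=0 | in [-5,5] | out [-5,3] | ==
  [6] u=1 | in [-5,5] | out [-3,5] | ==
  [7] u=2 | in [-5,5] | out [-5,5] | ==

Converged values:
  [0] [-5,3]
  [1] [-3,5]
  [2] [-5,5]
  [3] [-2,-1]

[-5,5]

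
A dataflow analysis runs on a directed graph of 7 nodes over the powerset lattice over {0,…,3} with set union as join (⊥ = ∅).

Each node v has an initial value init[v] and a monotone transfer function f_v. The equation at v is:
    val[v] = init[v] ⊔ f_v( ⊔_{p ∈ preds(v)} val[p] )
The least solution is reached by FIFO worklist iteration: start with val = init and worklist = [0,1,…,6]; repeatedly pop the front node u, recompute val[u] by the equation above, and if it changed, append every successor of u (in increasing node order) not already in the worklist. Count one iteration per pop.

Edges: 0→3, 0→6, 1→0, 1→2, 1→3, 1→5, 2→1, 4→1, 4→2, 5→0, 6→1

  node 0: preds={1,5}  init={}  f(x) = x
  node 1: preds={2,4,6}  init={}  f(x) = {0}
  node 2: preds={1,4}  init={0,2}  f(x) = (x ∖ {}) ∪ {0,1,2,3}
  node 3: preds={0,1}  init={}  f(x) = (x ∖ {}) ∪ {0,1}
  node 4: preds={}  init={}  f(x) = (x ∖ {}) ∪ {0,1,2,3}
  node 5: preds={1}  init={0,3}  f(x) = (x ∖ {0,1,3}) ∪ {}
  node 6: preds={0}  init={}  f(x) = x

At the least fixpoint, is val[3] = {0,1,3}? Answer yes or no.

Iteration log — 10 steps:
  step 1. node 0  ⊔preds={0,3}  new={0,3}  old={}  +wl: 
  step 2. node 1  ⊔preds={0,2}  new={0}  old={}  +wl: 0
  step 3. node 2  ⊔preds={0}  new={0,1,2,3}  old={0,2}  +wl: 1
  step 4. node 3  ⊔preds={0,3}  new={0,1,3}  old={}  +wl: 
  step 5. node 4  ⊔preds={}  new={0,1,2,3}  old={}  +wl: 2
  step 6. node 5  ⊔preds={0}  new={0,3}  stable
  step 7. node 6  ⊔preds={0,3}  new={0,3}  old={}  +wl: 
  step 8. node 0  ⊔preds={0,3}  new={0,3}  stable
  step 9. node 1  ⊔preds={0,1,2,3}  new={0}  stable
  step 10. node 2  ⊔preds={0,1,2,3}  new={0,1,2,3}  stable

Least fixpoint reached:
  node 0: {0,3}
  node 1: {0}
  node 2: {0,1,2,3}
  node 3: {0,1,3}
  node 4: {0,1,2,3}
  node 5: {0,3}
  node 6: {0,3}

yes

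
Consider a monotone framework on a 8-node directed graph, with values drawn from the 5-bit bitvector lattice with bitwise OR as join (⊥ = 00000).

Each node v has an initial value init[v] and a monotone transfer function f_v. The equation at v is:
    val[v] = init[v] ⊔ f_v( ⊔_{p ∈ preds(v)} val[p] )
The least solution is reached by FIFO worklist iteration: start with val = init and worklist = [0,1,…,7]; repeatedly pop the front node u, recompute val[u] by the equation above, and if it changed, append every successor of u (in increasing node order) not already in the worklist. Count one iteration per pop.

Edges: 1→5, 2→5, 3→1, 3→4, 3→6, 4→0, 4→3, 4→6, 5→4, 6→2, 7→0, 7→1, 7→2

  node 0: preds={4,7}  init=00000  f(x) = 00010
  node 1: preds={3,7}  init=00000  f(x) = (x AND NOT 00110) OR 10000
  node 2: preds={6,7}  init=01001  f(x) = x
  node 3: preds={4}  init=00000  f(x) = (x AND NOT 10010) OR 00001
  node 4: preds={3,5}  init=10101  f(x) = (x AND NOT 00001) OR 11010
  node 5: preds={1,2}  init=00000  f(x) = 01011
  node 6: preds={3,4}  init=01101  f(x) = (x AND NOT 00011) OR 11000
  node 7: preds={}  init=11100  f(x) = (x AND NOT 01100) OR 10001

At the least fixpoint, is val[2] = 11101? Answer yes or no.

yes

Worklist (16 pops):
  #1 pop 0: in=11101 → 00010 (was 00000); enqueue []
  #2 pop 1: in=11100 → 11000 (was 00000); enqueue []
  #3 pop 2: in=11101 → 11101 (was 01001); enqueue []
  #4 pop 3: in=10101 → 00101 (was 00000); enqueue [1]
  #5 pop 4: in=00101 → 11111 (was 10101); enqueue [0,3]
  #6 pop 5: in=11101 → 01011 (was 00000); enqueue [4]
  #7 pop 6: in=11111 → 11101 (was 01101); enqueue [2]
  #8 pop 7: in=00000 → 11101 (was 11100); enqueue []
  #9 pop 1: in=11101 → 11001 (was 11000); enqueue [5]
  #10 pop 0: in=11111 → 00010 (no change)
  #11 pop 3: in=11111 → 01101 (was 00101); enqueue [1,6]
  #12 pop 4: in=01111 → 11111 (no change)
  #13 pop 2: in=11101 → 11101 (no change)
  #14 pop 5: in=11101 → 01011 (no change)
  #15 pop 1: in=11101 → 11001 (no change)
  #16 pop 6: in=11111 → 11101 (no change)

Fixpoint:
  val[0] = 00010
  val[1] = 11001
  val[2] = 11101
  val[3] = 01101
  val[4] = 11111
  val[5] = 01011
  val[6] = 11101
  val[7] = 11101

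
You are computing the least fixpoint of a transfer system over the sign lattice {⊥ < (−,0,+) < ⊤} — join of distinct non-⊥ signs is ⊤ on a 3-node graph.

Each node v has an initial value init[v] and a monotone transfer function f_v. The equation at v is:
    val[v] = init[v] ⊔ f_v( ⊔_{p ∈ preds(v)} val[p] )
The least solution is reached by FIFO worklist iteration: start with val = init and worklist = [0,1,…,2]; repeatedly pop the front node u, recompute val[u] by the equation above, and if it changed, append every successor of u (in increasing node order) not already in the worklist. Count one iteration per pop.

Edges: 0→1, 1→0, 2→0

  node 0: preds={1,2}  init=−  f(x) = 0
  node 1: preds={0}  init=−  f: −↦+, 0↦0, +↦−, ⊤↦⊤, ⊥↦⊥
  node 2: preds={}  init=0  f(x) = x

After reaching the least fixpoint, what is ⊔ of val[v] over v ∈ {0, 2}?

Worklist (4 pops):
  #1 pop 0: in=⊤ → ⊤ (was −); enqueue []
  #2 pop 1: in=⊤ → ⊤ (was −); enqueue [0]
  #3 pop 2: in=⊥ → 0 (no change)
  #4 pop 0: in=⊤ → ⊤ (no change)

Fixpoint:
  val[0] = ⊤
  val[1] = ⊤
  val[2] = 0

⊤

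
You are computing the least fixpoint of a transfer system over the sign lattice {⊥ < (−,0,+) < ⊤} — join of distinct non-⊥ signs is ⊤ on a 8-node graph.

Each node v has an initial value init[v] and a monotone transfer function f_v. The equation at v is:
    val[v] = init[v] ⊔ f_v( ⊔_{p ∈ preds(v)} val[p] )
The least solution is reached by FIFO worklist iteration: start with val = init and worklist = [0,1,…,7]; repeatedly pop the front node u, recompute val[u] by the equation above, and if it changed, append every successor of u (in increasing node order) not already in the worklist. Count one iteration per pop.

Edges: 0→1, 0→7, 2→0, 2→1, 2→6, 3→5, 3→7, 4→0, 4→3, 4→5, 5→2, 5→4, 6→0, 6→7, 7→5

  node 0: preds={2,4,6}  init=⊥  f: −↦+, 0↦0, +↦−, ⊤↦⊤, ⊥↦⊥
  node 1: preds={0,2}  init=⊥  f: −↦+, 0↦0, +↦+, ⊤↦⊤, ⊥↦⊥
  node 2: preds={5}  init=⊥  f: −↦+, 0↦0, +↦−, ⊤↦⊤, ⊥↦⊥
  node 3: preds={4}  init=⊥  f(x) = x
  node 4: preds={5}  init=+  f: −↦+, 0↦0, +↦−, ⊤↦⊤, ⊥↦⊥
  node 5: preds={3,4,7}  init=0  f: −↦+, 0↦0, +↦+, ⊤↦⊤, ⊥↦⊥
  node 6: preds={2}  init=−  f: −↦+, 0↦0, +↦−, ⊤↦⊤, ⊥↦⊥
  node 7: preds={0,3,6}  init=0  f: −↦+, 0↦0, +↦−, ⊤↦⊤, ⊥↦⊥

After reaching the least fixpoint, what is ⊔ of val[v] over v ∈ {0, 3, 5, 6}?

⊤

Worklist (18 pops):
  #1 pop 0: in=⊤ → ⊤ (was ⊥); enqueue []
  #2 pop 1: in=⊤ → ⊤ (was ⊥); enqueue []
  #3 pop 2: in=0 → 0 (was ⊥); enqueue [0,1]
  #4 pop 3: in=+ → + (was ⊥); enqueue []
  #5 pop 4: in=0 → ⊤ (was +); enqueue [3]
  #6 pop 5: in=⊤ → ⊤ (was 0); enqueue [2,4]
  #7 pop 6: in=0 → ⊤ (was −); enqueue []
  #8 pop 7: in=⊤ → ⊤ (was 0); enqueue [5]
  #9 pop 0: in=⊤ → ⊤ (no change)
  #10 pop 1: in=⊤ → ⊤ (no change)
  #11 pop 3: in=⊤ → ⊤ (was +); enqueue [7]
  #12 pop 2: in=⊤ → ⊤ (was 0); enqueue [0,1,6]
  #13 pop 4: in=⊤ → ⊤ (no change)
  #14 pop 5: in=⊤ → ⊤ (no change)
  #15 pop 7: in=⊤ → ⊤ (no change)
  #16 pop 0: in=⊤ → ⊤ (no change)
  #17 pop 1: in=⊤ → ⊤ (no change)
  #18 pop 6: in=⊤ → ⊤ (no change)

Fixpoint:
  val[0] = ⊤
  val[1] = ⊤
  val[2] = ⊤
  val[3] = ⊤
  val[4] = ⊤
  val[5] = ⊤
  val[6] = ⊤
  val[7] = ⊤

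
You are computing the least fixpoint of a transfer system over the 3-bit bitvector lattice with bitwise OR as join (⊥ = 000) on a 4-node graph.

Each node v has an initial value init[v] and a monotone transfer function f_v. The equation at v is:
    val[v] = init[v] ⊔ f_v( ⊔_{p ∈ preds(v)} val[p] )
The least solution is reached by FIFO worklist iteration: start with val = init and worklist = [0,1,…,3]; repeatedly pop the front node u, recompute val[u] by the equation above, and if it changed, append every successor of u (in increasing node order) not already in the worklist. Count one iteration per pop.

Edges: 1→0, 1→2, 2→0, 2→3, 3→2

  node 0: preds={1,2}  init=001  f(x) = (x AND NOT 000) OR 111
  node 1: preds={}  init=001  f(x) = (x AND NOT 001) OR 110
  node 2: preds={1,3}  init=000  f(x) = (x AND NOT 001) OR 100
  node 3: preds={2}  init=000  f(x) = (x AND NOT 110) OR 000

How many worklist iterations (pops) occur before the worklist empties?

Worklist (5 pops):
  #1 pop 0: in=001 → 111 (was 001); enqueue []
  #2 pop 1: in=000 → 111 (was 001); enqueue [0]
  #3 pop 2: in=111 → 110 (was 000); enqueue []
  #4 pop 3: in=110 → 000 (no change)
  #5 pop 0: in=111 → 111 (no change)

Fixpoint:
  val[0] = 111
  val[1] = 111
  val[2] = 110
  val[3] = 000

5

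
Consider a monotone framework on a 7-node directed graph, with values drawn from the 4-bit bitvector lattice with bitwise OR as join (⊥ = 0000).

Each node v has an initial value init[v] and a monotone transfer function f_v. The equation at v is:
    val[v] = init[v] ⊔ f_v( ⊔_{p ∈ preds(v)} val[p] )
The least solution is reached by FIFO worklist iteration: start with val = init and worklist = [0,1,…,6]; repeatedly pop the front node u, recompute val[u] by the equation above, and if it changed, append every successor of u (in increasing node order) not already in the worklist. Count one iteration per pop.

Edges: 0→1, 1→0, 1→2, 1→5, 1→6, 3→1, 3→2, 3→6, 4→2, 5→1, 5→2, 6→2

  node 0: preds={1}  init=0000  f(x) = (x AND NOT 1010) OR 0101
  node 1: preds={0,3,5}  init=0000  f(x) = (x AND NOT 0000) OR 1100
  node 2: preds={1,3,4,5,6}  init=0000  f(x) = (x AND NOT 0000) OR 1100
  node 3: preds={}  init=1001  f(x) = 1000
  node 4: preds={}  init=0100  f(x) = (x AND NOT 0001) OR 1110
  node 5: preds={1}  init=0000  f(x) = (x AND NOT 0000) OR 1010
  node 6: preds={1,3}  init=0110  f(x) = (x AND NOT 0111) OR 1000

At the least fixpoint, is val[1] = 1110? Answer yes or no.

no

Iteration log — 14 steps:
  step 1. node 0  ⊔preds=0000  new=0101  old=0000  +wl: 
  step 2. node 1  ⊔preds=1101  new=1101  old=0000  +wl: 0
  step 3. node 2  ⊔preds=1111  new=1111  old=0000  +wl: 
  step 4. node 3  ⊔preds=0000  new=1001  stable
  step 5. node 4  ⊔preds=0000  new=1110  old=0100  +wl: 2
  step 6. node 5  ⊔preds=1101  new=1111  old=0000  +wl: 1
  step 7. node 6  ⊔preds=1101  new=1110  old=0110  +wl: 
  step 8. node 0  ⊔preds=1101  new=0101  stable
  step 9. node 2  ⊔preds=1111  new=1111  stable
  step 10. node 1  ⊔preds=1111  new=1111  old=1101  +wl: 0,2,5,6
  step 11. node 0  ⊔preds=1111  new=0101  stable
  step 12. node 2  ⊔preds=1111  new=1111  stable
  step 13. node 5  ⊔preds=1111  new=1111  stable
  step 14. node 6  ⊔preds=1111  new=1110  stable

Least fixpoint reached:
  node 0: 0101
  node 1: 1111
  node 2: 1111
  node 3: 1001
  node 4: 1110
  node 5: 1111
  node 6: 1110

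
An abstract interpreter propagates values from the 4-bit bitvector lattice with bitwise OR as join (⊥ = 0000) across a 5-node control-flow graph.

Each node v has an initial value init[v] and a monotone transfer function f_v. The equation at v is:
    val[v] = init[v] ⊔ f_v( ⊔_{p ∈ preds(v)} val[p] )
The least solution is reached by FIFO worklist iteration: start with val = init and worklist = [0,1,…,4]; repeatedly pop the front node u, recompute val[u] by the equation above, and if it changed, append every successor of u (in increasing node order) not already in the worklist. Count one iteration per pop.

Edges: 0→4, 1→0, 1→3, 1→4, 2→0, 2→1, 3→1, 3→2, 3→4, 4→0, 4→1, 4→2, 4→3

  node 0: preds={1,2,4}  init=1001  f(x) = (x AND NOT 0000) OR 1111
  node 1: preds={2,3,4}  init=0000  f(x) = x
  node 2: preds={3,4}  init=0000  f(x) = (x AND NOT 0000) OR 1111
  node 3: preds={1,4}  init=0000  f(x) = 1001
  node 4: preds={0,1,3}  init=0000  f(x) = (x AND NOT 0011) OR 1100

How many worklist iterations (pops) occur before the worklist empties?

11

Iteration log — 11 steps:
  step 1. node 0  ⊔preds=0000  new=1111  old=1001  +wl: 
  step 2. node 1  ⊔preds=0000  new=0000  stable
  step 3. node 2  ⊔preds=0000  new=1111  old=0000  +wl: 0,1
  step 4. node 3  ⊔preds=0000  new=1001  old=0000  +wl: 2
  step 5. node 4  ⊔preds=1111  new=1100  old=0000  +wl: 3
  step 6. node 0  ⊔preds=1111  new=1111  stable
  step 7. node 1  ⊔preds=1111  new=1111  old=0000  +wl: 0,4
  step 8. node 2  ⊔preds=1101  new=1111  stable
  step 9. node 3  ⊔preds=1111  new=1001  stable
  step 10. node 0  ⊔preds=1111  new=1111  stable
  step 11. node 4  ⊔preds=1111  new=1100  stable

Least fixpoint reached:
  node 0: 1111
  node 1: 1111
  node 2: 1111
  node 3: 1001
  node 4: 1100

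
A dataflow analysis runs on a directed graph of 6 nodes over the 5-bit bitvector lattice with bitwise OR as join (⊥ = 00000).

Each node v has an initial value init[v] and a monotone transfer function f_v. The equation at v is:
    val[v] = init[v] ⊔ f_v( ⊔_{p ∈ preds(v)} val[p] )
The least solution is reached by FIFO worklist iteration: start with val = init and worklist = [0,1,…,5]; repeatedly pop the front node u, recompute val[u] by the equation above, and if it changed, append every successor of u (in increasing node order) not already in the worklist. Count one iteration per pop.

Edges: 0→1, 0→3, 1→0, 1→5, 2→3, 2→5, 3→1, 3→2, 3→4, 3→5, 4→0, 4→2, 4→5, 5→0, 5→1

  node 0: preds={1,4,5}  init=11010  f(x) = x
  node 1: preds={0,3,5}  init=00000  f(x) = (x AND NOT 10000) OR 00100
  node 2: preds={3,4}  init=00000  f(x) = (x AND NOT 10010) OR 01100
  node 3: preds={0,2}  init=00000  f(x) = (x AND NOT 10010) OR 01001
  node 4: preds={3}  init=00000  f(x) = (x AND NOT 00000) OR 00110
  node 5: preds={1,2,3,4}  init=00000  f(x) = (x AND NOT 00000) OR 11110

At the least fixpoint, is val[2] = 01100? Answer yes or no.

no

Worklist (12 pops):
  #1 pop 0: in=00000 → 11010 (no change)
  #2 pop 1: in=11010 → 01110 (was 00000); enqueue [0]
  #3 pop 2: in=00000 → 01100 (was 00000); enqueue []
  #4 pop 3: in=11110 → 01101 (was 00000); enqueue [1,2]
  #5 pop 4: in=01101 → 01111 (was 00000); enqueue []
  #6 pop 5: in=01111 → 11111 (was 00000); enqueue []
  #7 pop 0: in=11111 → 11111 (was 11010); enqueue [3]
  #8 pop 1: in=11111 → 01111 (was 01110); enqueue [0,5]
  #9 pop 2: in=01111 → 01101 (was 01100); enqueue []
  #10 pop 3: in=11111 → 01101 (no change)
  #11 pop 0: in=11111 → 11111 (no change)
  #12 pop 5: in=01111 → 11111 (no change)

Fixpoint:
  val[0] = 11111
  val[1] = 01111
  val[2] = 01101
  val[3] = 01101
  val[4] = 01111
  val[5] = 11111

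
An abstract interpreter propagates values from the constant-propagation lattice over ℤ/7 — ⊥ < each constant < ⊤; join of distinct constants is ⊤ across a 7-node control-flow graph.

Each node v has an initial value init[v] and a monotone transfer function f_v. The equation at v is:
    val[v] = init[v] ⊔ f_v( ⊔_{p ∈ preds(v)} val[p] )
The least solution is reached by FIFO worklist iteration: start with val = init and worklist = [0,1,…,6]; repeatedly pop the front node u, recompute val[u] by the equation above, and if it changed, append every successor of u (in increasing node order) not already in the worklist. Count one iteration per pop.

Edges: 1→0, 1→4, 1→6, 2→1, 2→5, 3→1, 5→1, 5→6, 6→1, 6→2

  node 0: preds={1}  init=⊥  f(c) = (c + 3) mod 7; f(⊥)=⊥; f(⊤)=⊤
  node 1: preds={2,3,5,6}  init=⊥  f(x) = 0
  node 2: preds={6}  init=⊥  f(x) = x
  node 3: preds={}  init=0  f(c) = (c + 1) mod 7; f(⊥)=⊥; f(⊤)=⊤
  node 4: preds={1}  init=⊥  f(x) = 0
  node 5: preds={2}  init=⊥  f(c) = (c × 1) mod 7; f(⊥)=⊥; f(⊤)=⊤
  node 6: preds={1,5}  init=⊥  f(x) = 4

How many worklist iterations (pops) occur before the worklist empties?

Worklist (14 pops):
  #1 pop 0: in=⊥ → ⊥ (no change)
  #2 pop 1: in=0 → 0 (was ⊥); enqueue [0]
  #3 pop 2: in=⊥ → ⊥ (no change)
  #4 pop 3: in=⊥ → 0 (no change)
  #5 pop 4: in=0 → 0 (was ⊥); enqueue []
  #6 pop 5: in=⊥ → ⊥ (no change)
  #7 pop 6: in=0 → 4 (was ⊥); enqueue [1,2]
  #8 pop 0: in=0 → 3 (was ⊥); enqueue []
  #9 pop 1: in=⊤ → 0 (no change)
  #10 pop 2: in=4 → 4 (was ⊥); enqueue [1,5]
  #11 pop 1: in=⊤ → 0 (no change)
  #12 pop 5: in=4 → 4 (was ⊥); enqueue [1,6]
  #13 pop 1: in=⊤ → 0 (no change)
  #14 pop 6: in=⊤ → 4 (no change)

Fixpoint:
  val[0] = 3
  val[1] = 0
  val[2] = 4
  val[3] = 0
  val[4] = 0
  val[5] = 4
  val[6] = 4

14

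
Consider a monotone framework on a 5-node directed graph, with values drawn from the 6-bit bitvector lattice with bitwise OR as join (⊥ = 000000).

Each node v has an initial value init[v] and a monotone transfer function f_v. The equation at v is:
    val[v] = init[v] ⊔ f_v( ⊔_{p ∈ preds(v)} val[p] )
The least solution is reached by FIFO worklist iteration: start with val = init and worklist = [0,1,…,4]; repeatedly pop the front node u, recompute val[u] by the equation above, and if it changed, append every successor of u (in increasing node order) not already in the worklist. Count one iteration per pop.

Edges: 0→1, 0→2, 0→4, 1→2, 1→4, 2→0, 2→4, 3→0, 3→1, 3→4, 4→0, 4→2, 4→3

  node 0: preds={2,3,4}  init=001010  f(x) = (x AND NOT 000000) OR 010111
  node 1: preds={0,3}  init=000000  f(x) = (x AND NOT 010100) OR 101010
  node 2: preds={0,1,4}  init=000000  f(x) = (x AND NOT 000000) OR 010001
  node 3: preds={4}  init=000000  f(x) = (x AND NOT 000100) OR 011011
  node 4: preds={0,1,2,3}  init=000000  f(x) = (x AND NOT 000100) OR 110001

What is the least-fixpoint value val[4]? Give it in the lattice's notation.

111011

Worklist (12 pops):
  #1 pop 0: in=000000 → 011111 (was 001010); enqueue []
  #2 pop 1: in=011111 → 101011 (was 000000); enqueue []
  #3 pop 2: in=111111 → 111111 (was 000000); enqueue [0]
  #4 pop 3: in=000000 → 011011 (was 000000); enqueue [1]
  #5 pop 4: in=111111 → 111011 (was 000000); enqueue [2,3]
  #6 pop 0: in=111111 → 111111 (was 011111); enqueue [4]
  #7 pop 1: in=111111 → 101011 (no change)
  #8 pop 2: in=111111 → 111111 (no change)
  #9 pop 3: in=111011 → 111011 (was 011011); enqueue [0,1]
  #10 pop 4: in=111111 → 111011 (no change)
  #11 pop 0: in=111111 → 111111 (no change)
  #12 pop 1: in=111111 → 101011 (no change)

Fixpoint:
  val[0] = 111111
  val[1] = 101011
  val[2] = 111111
  val[3] = 111011
  val[4] = 111011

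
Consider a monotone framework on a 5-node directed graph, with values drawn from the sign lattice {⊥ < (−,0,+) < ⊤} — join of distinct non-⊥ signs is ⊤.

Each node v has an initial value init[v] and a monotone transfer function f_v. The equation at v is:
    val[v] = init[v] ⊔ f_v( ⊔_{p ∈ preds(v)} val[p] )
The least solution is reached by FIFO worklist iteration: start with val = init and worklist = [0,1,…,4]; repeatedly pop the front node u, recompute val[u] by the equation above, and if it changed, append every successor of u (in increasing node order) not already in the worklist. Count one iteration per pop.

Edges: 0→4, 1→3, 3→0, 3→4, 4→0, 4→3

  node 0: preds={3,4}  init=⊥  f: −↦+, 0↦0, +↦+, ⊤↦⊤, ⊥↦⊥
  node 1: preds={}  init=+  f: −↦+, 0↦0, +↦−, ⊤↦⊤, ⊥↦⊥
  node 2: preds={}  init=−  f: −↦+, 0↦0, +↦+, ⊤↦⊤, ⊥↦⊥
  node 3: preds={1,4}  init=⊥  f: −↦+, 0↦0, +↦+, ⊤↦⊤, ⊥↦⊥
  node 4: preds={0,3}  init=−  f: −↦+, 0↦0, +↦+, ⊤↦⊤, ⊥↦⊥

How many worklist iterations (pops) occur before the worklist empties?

8

Worklist (8 pops):
  #1 pop 0: in=− → + (was ⊥); enqueue []
  #2 pop 1: in=⊥ → + (no change)
  #3 pop 2: in=⊥ → − (no change)
  #4 pop 3: in=⊤ → ⊤ (was ⊥); enqueue [0]
  #5 pop 4: in=⊤ → ⊤ (was −); enqueue [3]
  #6 pop 0: in=⊤ → ⊤ (was +); enqueue [4]
  #7 pop 3: in=⊤ → ⊤ (no change)
  #8 pop 4: in=⊤ → ⊤ (no change)

Fixpoint:
  val[0] = ⊤
  val[1] = +
  val[2] = −
  val[3] = ⊤
  val[4] = ⊤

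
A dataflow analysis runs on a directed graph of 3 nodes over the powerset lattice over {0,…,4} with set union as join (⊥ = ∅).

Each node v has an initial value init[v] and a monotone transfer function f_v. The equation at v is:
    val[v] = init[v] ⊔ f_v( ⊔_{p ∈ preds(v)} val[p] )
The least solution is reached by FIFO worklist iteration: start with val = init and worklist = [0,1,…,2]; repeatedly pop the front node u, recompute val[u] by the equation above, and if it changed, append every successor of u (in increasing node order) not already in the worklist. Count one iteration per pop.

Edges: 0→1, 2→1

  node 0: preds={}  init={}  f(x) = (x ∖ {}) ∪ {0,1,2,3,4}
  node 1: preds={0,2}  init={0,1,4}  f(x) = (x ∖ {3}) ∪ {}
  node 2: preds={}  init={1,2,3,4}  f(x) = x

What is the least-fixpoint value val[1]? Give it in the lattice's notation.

Iteration log — 3 steps:
  step 1. node 0  ⊔preds={}  new={0,1,2,3,4}  old={}  +wl: 
  step 2. node 1  ⊔preds={0,1,2,3,4}  new={0,1,2,4}  old={0,1,4}  +wl: 
  step 3. node 2  ⊔preds={}  new={1,2,3,4}  stable

Least fixpoint reached:
  node 0: {0,1,2,3,4}
  node 1: {0,1,2,4}
  node 2: {1,2,3,4}

{0,1,2,4}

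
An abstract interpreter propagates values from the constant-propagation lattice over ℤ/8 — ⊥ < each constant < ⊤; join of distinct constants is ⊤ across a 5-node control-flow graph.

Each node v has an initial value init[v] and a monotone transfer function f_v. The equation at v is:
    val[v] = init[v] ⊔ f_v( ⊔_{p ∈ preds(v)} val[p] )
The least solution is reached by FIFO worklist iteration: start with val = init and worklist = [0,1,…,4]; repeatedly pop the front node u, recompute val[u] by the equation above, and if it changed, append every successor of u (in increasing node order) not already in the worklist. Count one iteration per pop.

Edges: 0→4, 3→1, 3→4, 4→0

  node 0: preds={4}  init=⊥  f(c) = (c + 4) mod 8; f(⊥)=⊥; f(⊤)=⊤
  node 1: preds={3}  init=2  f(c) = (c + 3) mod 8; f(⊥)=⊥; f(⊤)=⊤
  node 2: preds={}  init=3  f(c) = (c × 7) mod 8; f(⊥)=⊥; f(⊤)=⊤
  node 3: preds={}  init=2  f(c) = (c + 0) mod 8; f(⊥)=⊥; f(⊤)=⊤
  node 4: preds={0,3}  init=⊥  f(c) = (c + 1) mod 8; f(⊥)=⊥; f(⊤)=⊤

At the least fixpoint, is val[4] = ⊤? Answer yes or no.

Iteration log — 9 steps:
  step 1. node 0  ⊔preds=⊥  new=⊥  stable
  step 2. node 1  ⊔preds=2  new=⊤  old=2  +wl: 
  step 3. node 2  ⊔preds=⊥  new=3  stable
  step 4. node 3  ⊔preds=⊥  new=2  stable
  step 5. node 4  ⊔preds=2  new=3  old=⊥  +wl: 0
  step 6. node 0  ⊔preds=3  new=7  old=⊥  +wl: 4
  step 7. node 4  ⊔preds=⊤  new=⊤  old=3  +wl: 0
  step 8. node 0  ⊔preds=⊤  new=⊤  old=7  +wl: 4
  step 9. node 4  ⊔preds=⊤  new=⊤  stable

Least fixpoint reached:
  node 0: ⊤
  node 1: ⊤
  node 2: 3
  node 3: 2
  node 4: ⊤

yes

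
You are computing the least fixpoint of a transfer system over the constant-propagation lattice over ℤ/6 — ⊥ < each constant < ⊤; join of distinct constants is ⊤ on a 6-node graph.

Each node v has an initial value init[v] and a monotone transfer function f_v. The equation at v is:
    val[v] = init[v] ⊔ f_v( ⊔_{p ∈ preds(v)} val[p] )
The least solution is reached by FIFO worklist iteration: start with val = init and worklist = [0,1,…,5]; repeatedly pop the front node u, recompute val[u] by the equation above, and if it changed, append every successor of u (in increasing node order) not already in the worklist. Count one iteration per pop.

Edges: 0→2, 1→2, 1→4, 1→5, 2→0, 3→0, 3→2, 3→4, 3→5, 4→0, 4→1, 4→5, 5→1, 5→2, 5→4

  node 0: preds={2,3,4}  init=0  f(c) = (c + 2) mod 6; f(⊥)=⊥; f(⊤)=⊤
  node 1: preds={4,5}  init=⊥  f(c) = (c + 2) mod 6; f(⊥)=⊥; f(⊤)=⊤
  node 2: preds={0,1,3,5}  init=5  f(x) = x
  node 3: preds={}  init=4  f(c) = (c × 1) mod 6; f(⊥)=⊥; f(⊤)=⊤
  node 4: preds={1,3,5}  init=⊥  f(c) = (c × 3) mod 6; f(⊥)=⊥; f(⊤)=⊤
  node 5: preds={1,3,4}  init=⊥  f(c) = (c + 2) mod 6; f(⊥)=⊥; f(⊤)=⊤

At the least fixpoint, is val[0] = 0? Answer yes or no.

no

Trace (13 dequeues):
  [1] u=0 | in ⊤ | out ⊤ | prev 0 | push {}
  [2] u=1 | in ⊥ | out ⊥ | ==
  [3] u=2 | in ⊤ | out ⊤ | prev 5 | push {0}
  [4] u=3 | in ⊥ | out 4 | ==
  [5] u=4 | in 4 | out 0 | prev ⊥ | push {1}
  [6] u=5 | in ⊤ | out ⊤ | prev ⊥ | push {2,4}
  [7] u=0 | in ⊤ | out ⊤ | ==
  [8] u=1 | in ⊤ | out ⊤ | prev ⊥ | push {5}
  [9] u=2 | in ⊤ | out ⊤ | ==
  [10] u=4 | in ⊤ | out ⊤ | prev 0 | push {0,1}
  [11] u=5 | in ⊤ | out ⊤ | ==
  [12] u=0 | in ⊤ | out ⊤ | ==
  [13] u=1 | in ⊤ | out ⊤ | ==

Converged values:
  [0] ⊤
  [1] ⊤
  [2] ⊤
  [3] 4
  [4] ⊤
  [5] ⊤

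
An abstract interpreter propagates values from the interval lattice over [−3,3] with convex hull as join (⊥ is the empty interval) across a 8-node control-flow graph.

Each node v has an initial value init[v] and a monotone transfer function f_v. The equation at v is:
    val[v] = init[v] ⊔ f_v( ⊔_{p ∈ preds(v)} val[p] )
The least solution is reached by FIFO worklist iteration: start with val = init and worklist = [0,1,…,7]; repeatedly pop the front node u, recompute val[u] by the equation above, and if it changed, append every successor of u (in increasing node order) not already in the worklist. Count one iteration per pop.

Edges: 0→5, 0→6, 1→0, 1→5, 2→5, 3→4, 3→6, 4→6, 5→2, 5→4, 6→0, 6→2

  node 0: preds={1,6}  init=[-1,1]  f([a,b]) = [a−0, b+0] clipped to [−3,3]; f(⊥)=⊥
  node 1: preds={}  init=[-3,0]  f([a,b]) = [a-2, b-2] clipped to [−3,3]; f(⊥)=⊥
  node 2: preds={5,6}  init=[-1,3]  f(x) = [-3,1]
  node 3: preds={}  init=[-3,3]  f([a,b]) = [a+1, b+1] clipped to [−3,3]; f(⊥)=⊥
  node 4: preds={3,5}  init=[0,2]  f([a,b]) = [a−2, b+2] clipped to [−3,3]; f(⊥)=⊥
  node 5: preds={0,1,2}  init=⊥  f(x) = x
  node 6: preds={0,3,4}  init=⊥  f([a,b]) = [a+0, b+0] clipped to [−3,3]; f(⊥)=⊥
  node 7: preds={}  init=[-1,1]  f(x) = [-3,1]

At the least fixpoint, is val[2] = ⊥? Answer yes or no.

no

Trace (13 dequeues):
  [1] u=0 | in [-3,0] | out [-3,1] | prev [-1,1] | push {}
  [2] u=1 | in ⊥ | out [-3,0] | ==
  [3] u=2 | in ⊥ | out [-3,3] | prev [-1,3] | push {}
  [4] u=3 | in ⊥ | out [-3,3] | ==
  [5] u=4 | in [-3,3] | out [-3,3] | prev [0,2] | push {}
  [6] u=5 | in [-3,3] | out [-3,3] | prev ⊥ | push {2,4}
  [7] u=6 | in [-3,3] | out [-3,3] | prev ⊥ | push {0}
  [8] u=7 | in ⊥ | out [-3,1] | prev [-1,1] | push {}
  [9] u=2 | in [-3,3] | out [-3,3] | ==
  [10] u=4 | in [-3,3] | out [-3,3] | ==
  [11] u=0 | in [-3,3] | out [-3,3] | prev [-3,1] | push {5,6}
  [12] u=5 | in [-3,3] | out [-3,3] | ==
  [13] u=6 | in [-3,3] | out [-3,3] | ==

Converged values:
  [0] [-3,3]
  [1] [-3,0]
  [2] [-3,3]
  [3] [-3,3]
  [4] [-3,3]
  [5] [-3,3]
  [6] [-3,3]
  [7] [-3,1]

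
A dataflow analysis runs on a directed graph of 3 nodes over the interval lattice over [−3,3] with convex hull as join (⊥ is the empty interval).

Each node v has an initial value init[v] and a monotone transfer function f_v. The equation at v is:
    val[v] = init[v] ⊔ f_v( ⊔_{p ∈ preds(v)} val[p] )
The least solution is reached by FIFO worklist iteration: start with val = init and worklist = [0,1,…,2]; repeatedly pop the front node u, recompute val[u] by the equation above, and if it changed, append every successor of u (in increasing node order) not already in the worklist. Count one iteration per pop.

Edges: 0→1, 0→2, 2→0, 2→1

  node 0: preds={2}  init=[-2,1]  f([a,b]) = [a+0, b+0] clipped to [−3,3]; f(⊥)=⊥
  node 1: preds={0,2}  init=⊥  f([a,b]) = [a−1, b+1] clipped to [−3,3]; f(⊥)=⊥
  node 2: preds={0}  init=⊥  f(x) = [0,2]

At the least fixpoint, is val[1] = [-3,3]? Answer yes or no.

Trace (6 dequeues):
  [1] u=0 | in ⊥ | out [-2,1] | ==
  [2] u=1 | in [-2,1] | out [-3,2] | prev ⊥ | push {}
  [3] u=2 | in [-2,1] | out [0,2] | prev ⊥ | push {0,1}
  [4] u=0 | in [0,2] | out [-2,2] | prev [-2,1] | push {2}
  [5] u=1 | in [-2,2] | out [-3,3] | prev [-3,2] | push {}
  [6] u=2 | in [-2,2] | out [0,2] | ==

Converged values:
  [0] [-2,2]
  [1] [-3,3]
  [2] [0,2]

yes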